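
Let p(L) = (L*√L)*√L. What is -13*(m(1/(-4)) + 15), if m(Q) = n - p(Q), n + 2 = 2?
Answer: -3107/16 ≈ -194.19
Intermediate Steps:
n = 0 (n = -2 + 2 = 0)
p(L) = L² (p(L) = L^(3/2)*√L = L²)
m(Q) = -Q² (m(Q) = 0 - Q² = -Q²)
-13*(m(1/(-4)) + 15) = -13*(-(1/(-4))² + 15) = -13*(-(1*(-¼))² + 15) = -13*(-(-¼)² + 15) = -13*(-1*1/16 + 15) = -13*(-1/16 + 15) = -13*239/16 = -3107/16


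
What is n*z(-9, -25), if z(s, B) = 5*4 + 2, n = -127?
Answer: -2794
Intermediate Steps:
z(s, B) = 22 (z(s, B) = 20 + 2 = 22)
n*z(-9, -25) = -127*22 = -2794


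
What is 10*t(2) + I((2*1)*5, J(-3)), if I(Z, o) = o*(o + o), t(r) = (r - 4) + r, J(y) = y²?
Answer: 162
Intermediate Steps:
t(r) = -4 + 2*r (t(r) = (-4 + r) + r = -4 + 2*r)
I(Z, o) = 2*o² (I(Z, o) = o*(2*o) = 2*o²)
10*t(2) + I((2*1)*5, J(-3)) = 10*(-4 + 2*2) + 2*((-3)²)² = 10*(-4 + 4) + 2*9² = 10*0 + 2*81 = 0 + 162 = 162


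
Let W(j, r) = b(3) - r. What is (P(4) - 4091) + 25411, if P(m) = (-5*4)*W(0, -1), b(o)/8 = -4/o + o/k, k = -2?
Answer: 65260/3 ≈ 21753.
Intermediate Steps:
b(o) = -32/o - 4*o (b(o) = 8*(-4/o + o/(-2)) = 8*(-4/o + o*(-1/2)) = 8*(-4/o - o/2) = -32/o - 4*o)
W(j, r) = -68/3 - r (W(j, r) = (-32/3 - 4*3) - r = (-32*1/3 - 12) - r = (-32/3 - 12) - r = -68/3 - r)
P(m) = 1300/3 (P(m) = (-5*4)*(-68/3 - 1*(-1)) = -20*(-68/3 + 1) = -20*(-65/3) = 1300/3)
(P(4) - 4091) + 25411 = (1300/3 - 4091) + 25411 = -10973/3 + 25411 = 65260/3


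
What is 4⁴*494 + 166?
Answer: 126630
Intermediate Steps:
4⁴*494 + 166 = 256*494 + 166 = 126464 + 166 = 126630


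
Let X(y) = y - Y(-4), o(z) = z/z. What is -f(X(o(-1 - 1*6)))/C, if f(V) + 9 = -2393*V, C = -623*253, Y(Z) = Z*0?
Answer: -2402/157619 ≈ -0.015239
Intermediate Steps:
Y(Z) = 0
o(z) = 1
C = -157619
X(y) = y (X(y) = y - 1*0 = y + 0 = y)
f(V) = -9 - 2393*V
-f(X(o(-1 - 1*6)))/C = -(-9 - 2393*1)/(-157619) = -(-9 - 2393)*(-1)/157619 = -(-2402)*(-1)/157619 = -1*2402/157619 = -2402/157619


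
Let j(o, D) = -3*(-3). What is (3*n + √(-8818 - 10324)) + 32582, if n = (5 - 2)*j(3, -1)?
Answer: 32663 + I*√19142 ≈ 32663.0 + 138.35*I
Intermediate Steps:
j(o, D) = 9
n = 27 (n = (5 - 2)*9 = 3*9 = 27)
(3*n + √(-8818 - 10324)) + 32582 = (3*27 + √(-8818 - 10324)) + 32582 = (81 + √(-19142)) + 32582 = (81 + I*√19142) + 32582 = 32663 + I*√19142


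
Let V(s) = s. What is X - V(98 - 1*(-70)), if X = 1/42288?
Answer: -7104383/42288 ≈ -168.00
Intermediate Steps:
X = 1/42288 ≈ 2.3647e-5
X - V(98 - 1*(-70)) = 1/42288 - (98 - 1*(-70)) = 1/42288 - (98 + 70) = 1/42288 - 1*168 = 1/42288 - 168 = -7104383/42288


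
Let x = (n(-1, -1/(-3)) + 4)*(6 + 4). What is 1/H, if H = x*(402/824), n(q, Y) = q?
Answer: 206/3015 ≈ 0.068325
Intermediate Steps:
x = 30 (x = (-1 + 4)*(6 + 4) = 3*10 = 30)
H = 3015/206 (H = 30*(402/824) = 30*(402*(1/824)) = 30*(201/412) = 3015/206 ≈ 14.636)
1/H = 1/(3015/206) = 206/3015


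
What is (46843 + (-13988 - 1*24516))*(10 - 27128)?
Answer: -226137002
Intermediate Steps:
(46843 + (-13988 - 1*24516))*(10 - 27128) = (46843 + (-13988 - 24516))*(-27118) = (46843 - 38504)*(-27118) = 8339*(-27118) = -226137002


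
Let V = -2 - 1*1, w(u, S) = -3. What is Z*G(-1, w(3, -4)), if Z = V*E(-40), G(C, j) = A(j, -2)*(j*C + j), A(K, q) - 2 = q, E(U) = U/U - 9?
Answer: 0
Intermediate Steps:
E(U) = -8 (E(U) = 1 - 9 = -8)
A(K, q) = 2 + q
V = -3 (V = -2 - 1 = -3)
G(C, j) = 0 (G(C, j) = (2 - 2)*(j*C + j) = 0*(C*j + j) = 0*(j + C*j) = 0)
Z = 24 (Z = -3*(-8) = 24)
Z*G(-1, w(3, -4)) = 24*0 = 0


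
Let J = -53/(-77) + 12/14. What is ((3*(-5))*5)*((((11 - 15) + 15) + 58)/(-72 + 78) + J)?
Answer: -21525/22 ≈ -978.41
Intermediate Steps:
J = 17/11 (J = -53*(-1/77) + 12*(1/14) = 53/77 + 6/7 = 17/11 ≈ 1.5455)
((3*(-5))*5)*((((11 - 15) + 15) + 58)/(-72 + 78) + J) = ((3*(-5))*5)*((((11 - 15) + 15) + 58)/(-72 + 78) + 17/11) = (-15*5)*(((-4 + 15) + 58)/6 + 17/11) = -75*((11 + 58)*(1/6) + 17/11) = -75*(69*(1/6) + 17/11) = -75*(23/2 + 17/11) = -75*287/22 = -21525/22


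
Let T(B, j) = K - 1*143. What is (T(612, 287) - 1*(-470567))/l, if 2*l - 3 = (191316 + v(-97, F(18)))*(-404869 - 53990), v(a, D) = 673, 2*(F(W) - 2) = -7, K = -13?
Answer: -470411/44047940274 ≈ -1.0680e-5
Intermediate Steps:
F(W) = -3/2 (F(W) = 2 + (½)*(-7) = 2 - 7/2 = -3/2)
T(B, j) = -156 (T(B, j) = -13 - 1*143 = -13 - 143 = -156)
l = -44047940274 (l = 3/2 + ((191316 + 673)*(-404869 - 53990))/2 = 3/2 + (191989*(-458859))/2 = 3/2 + (½)*(-88095880551) = 3/2 - 88095880551/2 = -44047940274)
(T(612, 287) - 1*(-470567))/l = (-156 - 1*(-470567))/(-44047940274) = (-156 + 470567)*(-1/44047940274) = 470411*(-1/44047940274) = -470411/44047940274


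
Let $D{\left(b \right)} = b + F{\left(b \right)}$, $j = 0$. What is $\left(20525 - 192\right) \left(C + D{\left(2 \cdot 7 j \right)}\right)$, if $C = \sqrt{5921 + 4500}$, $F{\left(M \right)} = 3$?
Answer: $60999 + 20333 \sqrt{10421} \approx 2.1367 \cdot 10^{6}$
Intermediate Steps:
$C = \sqrt{10421} \approx 102.08$
$D{\left(b \right)} = 3 + b$ ($D{\left(b \right)} = b + 3 = 3 + b$)
$\left(20525 - 192\right) \left(C + D{\left(2 \cdot 7 j \right)}\right) = \left(20525 - 192\right) \left(\sqrt{10421} + \left(3 + 2 \cdot 7 \cdot 0\right)\right) = 20333 \left(\sqrt{10421} + \left(3 + 14 \cdot 0\right)\right) = 20333 \left(\sqrt{10421} + \left(3 + 0\right)\right) = 20333 \left(\sqrt{10421} + 3\right) = 20333 \left(3 + \sqrt{10421}\right) = 60999 + 20333 \sqrt{10421}$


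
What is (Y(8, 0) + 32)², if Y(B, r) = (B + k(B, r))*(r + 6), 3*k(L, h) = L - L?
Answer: 6400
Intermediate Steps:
k(L, h) = 0 (k(L, h) = (L - L)/3 = (⅓)*0 = 0)
Y(B, r) = B*(6 + r) (Y(B, r) = (B + 0)*(r + 6) = B*(6 + r))
(Y(8, 0) + 32)² = (8*(6 + 0) + 32)² = (8*6 + 32)² = (48 + 32)² = 80² = 6400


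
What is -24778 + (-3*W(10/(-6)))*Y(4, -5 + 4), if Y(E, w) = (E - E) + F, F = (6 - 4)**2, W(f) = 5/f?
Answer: -24742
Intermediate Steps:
F = 4 (F = 2**2 = 4)
Y(E, w) = 4 (Y(E, w) = (E - E) + 4 = 0 + 4 = 4)
-24778 + (-3*W(10/(-6)))*Y(4, -5 + 4) = -24778 - 15/(10/(-6))*4 = -24778 - 15/(10*(-1/6))*4 = -24778 - 15/(-5/3)*4 = -24778 - 15*(-3)/5*4 = -24778 - 3*(-3)*4 = -24778 + 9*4 = -24778 + 36 = -24742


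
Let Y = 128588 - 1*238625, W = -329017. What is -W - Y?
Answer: 439054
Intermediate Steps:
Y = -110037 (Y = 128588 - 238625 = -110037)
-W - Y = -1*(-329017) - 1*(-110037) = 329017 + 110037 = 439054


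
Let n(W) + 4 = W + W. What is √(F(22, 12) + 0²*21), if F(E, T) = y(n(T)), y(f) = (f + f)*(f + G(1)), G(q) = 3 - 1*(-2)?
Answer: 10*√10 ≈ 31.623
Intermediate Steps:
G(q) = 5 (G(q) = 3 + 2 = 5)
n(W) = -4 + 2*W (n(W) = -4 + (W + W) = -4 + 2*W)
y(f) = 2*f*(5 + f) (y(f) = (f + f)*(f + 5) = (2*f)*(5 + f) = 2*f*(5 + f))
F(E, T) = 2*(1 + 2*T)*(-4 + 2*T) (F(E, T) = 2*(-4 + 2*T)*(5 + (-4 + 2*T)) = 2*(-4 + 2*T)*(1 + 2*T) = 2*(1 + 2*T)*(-4 + 2*T))
√(F(22, 12) + 0²*21) = √(4*(1 + 2*12)*(-2 + 12) + 0²*21) = √(4*(1 + 24)*10 + 0*21) = √(4*25*10 + 0) = √(1000 + 0) = √1000 = 10*√10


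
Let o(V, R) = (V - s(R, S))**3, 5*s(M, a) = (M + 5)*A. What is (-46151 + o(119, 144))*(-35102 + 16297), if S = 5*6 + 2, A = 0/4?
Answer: -30821545440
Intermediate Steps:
A = 0 (A = 0*(1/4) = 0)
S = 32 (S = 30 + 2 = 32)
s(M, a) = 0 (s(M, a) = ((M + 5)*0)/5 = ((5 + M)*0)/5 = (1/5)*0 = 0)
o(V, R) = V**3 (o(V, R) = (V - 1*0)**3 = (V + 0)**3 = V**3)
(-46151 + o(119, 144))*(-35102 + 16297) = (-46151 + 119**3)*(-35102 + 16297) = (-46151 + 1685159)*(-18805) = 1639008*(-18805) = -30821545440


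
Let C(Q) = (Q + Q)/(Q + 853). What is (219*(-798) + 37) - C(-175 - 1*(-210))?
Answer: -77577935/444 ≈ -1.7473e+5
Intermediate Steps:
C(Q) = 2*Q/(853 + Q) (C(Q) = (2*Q)/(853 + Q) = 2*Q/(853 + Q))
(219*(-798) + 37) - C(-175 - 1*(-210)) = (219*(-798) + 37) - 2*(-175 - 1*(-210))/(853 + (-175 - 1*(-210))) = (-174762 + 37) - 2*(-175 + 210)/(853 + (-175 + 210)) = -174725 - 2*35/(853 + 35) = -174725 - 2*35/888 = -174725 - 1*35/444 = -174725 - 35/444 = -77577935/444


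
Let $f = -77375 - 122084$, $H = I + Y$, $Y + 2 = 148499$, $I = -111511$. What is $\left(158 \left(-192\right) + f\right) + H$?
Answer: $-192809$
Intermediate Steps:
$Y = 148497$ ($Y = -2 + 148499 = 148497$)
$H = 36986$ ($H = -111511 + 148497 = 36986$)
$f = -199459$
$\left(158 \left(-192\right) + f\right) + H = \left(158 \left(-192\right) - 199459\right) + 36986 = \left(-30336 - 199459\right) + 36986 = -229795 + 36986 = -192809$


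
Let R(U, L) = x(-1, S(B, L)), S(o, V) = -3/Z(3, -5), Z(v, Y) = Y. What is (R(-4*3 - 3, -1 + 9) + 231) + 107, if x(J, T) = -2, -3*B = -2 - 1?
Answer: 336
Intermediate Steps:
B = 1 (B = -(-2 - 1)/3 = -⅓*(-3) = 1)
S(o, V) = ⅗ (S(o, V) = -3/(-5) = -3*(-⅕) = ⅗)
R(U, L) = -2
(R(-4*3 - 3, -1 + 9) + 231) + 107 = (-2 + 231) + 107 = 229 + 107 = 336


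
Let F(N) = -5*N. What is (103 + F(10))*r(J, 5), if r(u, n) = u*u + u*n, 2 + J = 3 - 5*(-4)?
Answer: 28938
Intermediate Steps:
J = 21 (J = -2 + (3 - 5*(-4)) = -2 + (3 + 20) = -2 + 23 = 21)
r(u, n) = u**2 + n*u
(103 + F(10))*r(J, 5) = (103 - 5*10)*(21*(5 + 21)) = (103 - 50)*(21*26) = 53*546 = 28938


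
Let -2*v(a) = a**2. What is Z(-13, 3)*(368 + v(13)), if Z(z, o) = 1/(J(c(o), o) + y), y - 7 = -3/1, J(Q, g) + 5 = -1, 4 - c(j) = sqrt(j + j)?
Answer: -567/4 ≈ -141.75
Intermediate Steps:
c(j) = 4 - sqrt(2)*sqrt(j) (c(j) = 4 - sqrt(j + j) = 4 - sqrt(2*j) = 4 - sqrt(2)*sqrt(j))
J(Q, g) = -6 (J(Q, g) = -5 - 1 = -6)
y = 4 (y = 7 - 3/1 = 7 - 3*1 = 7 - 3 = 4)
v(a) = -a**2/2
Z(z, o) = -1/2 (Z(z, o) = 1/(-6 + 4) = 1/(-2) = -1/2)
Z(-13, 3)*(368 + v(13)) = -(368 - 1/2*13**2)/2 = -(368 - 1/2*169)/2 = -(368 - 169/2)/2 = -1/2*567/2 = -567/4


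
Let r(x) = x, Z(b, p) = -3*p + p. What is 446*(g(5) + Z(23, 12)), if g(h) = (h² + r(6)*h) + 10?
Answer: 18286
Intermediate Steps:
Z(b, p) = -2*p
g(h) = 10 + h² + 6*h (g(h) = (h² + 6*h) + 10 = 10 + h² + 6*h)
446*(g(5) + Z(23, 12)) = 446*((10 + 5² + 6*5) - 2*12) = 446*((10 + 25 + 30) - 24) = 446*(65 - 24) = 446*41 = 18286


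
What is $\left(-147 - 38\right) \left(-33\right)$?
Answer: $6105$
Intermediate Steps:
$\left(-147 - 38\right) \left(-33\right) = \left(-185\right) \left(-33\right) = 6105$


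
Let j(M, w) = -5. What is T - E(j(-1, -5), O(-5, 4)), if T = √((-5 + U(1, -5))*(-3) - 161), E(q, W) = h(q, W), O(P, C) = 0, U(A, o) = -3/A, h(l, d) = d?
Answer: I*√137 ≈ 11.705*I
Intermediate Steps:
E(q, W) = W
T = I*√137 (T = √((-5 - 3/1)*(-3) - 161) = √((-5 - 3*1)*(-3) - 161) = √((-5 - 3)*(-3) - 161) = √(-8*(-3) - 161) = √(24 - 161) = √(-137) = I*√137 ≈ 11.705*I)
T - E(j(-1, -5), O(-5, 4)) = I*√137 - 1*0 = I*√137 + 0 = I*√137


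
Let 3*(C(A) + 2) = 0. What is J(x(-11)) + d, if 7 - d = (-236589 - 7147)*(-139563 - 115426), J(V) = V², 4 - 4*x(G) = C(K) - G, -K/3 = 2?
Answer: -994399982327/16 ≈ -6.2150e+10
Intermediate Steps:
K = -6 (K = -3*2 = -6)
C(A) = -2 (C(A) = -2 + (⅓)*0 = -2 + 0 = -2)
x(G) = 3/2 + G/4 (x(G) = 1 - (-2 - G)/4 = 1 + (½ + G/4) = 3/2 + G/4)
d = -62149998897 (d = 7 - (-236589 - 7147)*(-139563 - 115426) = 7 - (-243736)*(-254989) = 7 - 1*62149998904 = 7 - 62149998904 = -62149998897)
J(x(-11)) + d = (3/2 + (¼)*(-11))² - 62149998897 = (3/2 - 11/4)² - 62149998897 = (-5/4)² - 62149998897 = 25/16 - 62149998897 = -994399982327/16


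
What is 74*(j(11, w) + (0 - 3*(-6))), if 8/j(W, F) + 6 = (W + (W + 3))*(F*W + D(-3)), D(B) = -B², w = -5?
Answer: 1069300/803 ≈ 1331.6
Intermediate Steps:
j(W, F) = 8/(-6 + (-9 + F*W)*(3 + 2*W)) (j(W, F) = 8/(-6 + (W + (W + 3))*(F*W - 1*(-3)²)) = 8/(-6 + (W + (3 + W))*(F*W - 1*9)) = 8/(-6 + (3 + 2*W)*(F*W - 9)) = 8/(-6 + (3 + 2*W)*(-9 + F*W)) = 8/(-6 + (-9 + F*W)*(3 + 2*W)))
74*(j(11, w) + (0 - 3*(-6))) = 74*(8/(-33 - 18*11 + 2*(-5)*11² + 3*(-5)*11) + (0 - 3*(-6))) = 74*(8/(-33 - 198 + 2*(-5)*121 - 165) + (0 + 18)) = 74*(8/(-33 - 198 - 1210 - 165) + 18) = 74*(8/(-1606) + 18) = 74*(8*(-1/1606) + 18) = 74*(-4/803 + 18) = 74*(14450/803) = 1069300/803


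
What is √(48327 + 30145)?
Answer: 2*√19618 ≈ 280.13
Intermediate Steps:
√(48327 + 30145) = √78472 = 2*√19618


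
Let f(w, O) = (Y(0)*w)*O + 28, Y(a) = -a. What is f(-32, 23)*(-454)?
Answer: -12712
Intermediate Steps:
f(w, O) = 28 (f(w, O) = ((-1*0)*w)*O + 28 = (0*w)*O + 28 = 0*O + 28 = 0 + 28 = 28)
f(-32, 23)*(-454) = 28*(-454) = -12712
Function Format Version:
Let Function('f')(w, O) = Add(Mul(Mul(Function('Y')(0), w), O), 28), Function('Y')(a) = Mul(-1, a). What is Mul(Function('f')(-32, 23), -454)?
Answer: -12712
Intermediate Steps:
Function('f')(w, O) = 28 (Function('f')(w, O) = Add(Mul(Mul(Mul(-1, 0), w), O), 28) = Add(Mul(Mul(0, w), O), 28) = Add(Mul(0, O), 28) = Add(0, 28) = 28)
Mul(Function('f')(-32, 23), -454) = Mul(28, -454) = -12712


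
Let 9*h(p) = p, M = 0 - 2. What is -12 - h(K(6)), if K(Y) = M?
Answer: -106/9 ≈ -11.778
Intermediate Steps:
M = -2
K(Y) = -2
h(p) = p/9
-12 - h(K(6)) = -12 - (-2)/9 = -12 - 1*(-2/9) = -12 + 2/9 = -106/9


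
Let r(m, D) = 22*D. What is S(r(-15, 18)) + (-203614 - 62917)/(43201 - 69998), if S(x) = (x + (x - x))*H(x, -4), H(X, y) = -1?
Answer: -10345081/26797 ≈ -386.05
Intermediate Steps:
S(x) = -x (S(x) = (x + (x - x))*(-1) = (x + 0)*(-1) = x*(-1) = -x)
S(r(-15, 18)) + (-203614 - 62917)/(43201 - 69998) = -22*18 + (-203614 - 62917)/(43201 - 69998) = -1*396 - 266531/(-26797) = -396 - 266531*(-1/26797) = -396 + 266531/26797 = -10345081/26797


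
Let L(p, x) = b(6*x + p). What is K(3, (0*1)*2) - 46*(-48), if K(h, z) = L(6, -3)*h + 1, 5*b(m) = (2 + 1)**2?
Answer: 11072/5 ≈ 2214.4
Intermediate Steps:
b(m) = 9/5 (b(m) = (2 + 1)**2/5 = (1/5)*3**2 = (1/5)*9 = 9/5)
L(p, x) = 9/5
K(h, z) = 1 + 9*h/5 (K(h, z) = 9*h/5 + 1 = 1 + 9*h/5)
K(3, (0*1)*2) - 46*(-48) = (1 + (9/5)*3) - 46*(-48) = (1 + 27/5) + 2208 = 32/5 + 2208 = 11072/5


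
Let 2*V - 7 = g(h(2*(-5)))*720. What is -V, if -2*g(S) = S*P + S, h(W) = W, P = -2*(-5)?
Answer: -39607/2 ≈ -19804.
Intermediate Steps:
P = 10
g(S) = -11*S/2 (g(S) = -(S*10 + S)/2 = -(10*S + S)/2 = -11*S/2)
V = 39607/2 (V = 7/2 + (-11*(-5)*720)/2 = 7/2 + (-11/2*(-10)*720)/2 = 7/2 + (55*720)/2 = 7/2 + (½)*39600 = 7/2 + 19800 = 39607/2 ≈ 19804.)
-V = -1*39607/2 = -39607/2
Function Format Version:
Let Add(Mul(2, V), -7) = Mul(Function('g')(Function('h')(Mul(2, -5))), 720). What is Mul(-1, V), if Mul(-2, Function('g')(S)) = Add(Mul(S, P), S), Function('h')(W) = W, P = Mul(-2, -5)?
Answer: Rational(-39607, 2) ≈ -19804.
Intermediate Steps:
P = 10
Function('g')(S) = Mul(Rational(-11, 2), S) (Function('g')(S) = Mul(Rational(-1, 2), Add(Mul(S, 10), S)) = Mul(Rational(-1, 2), Add(Mul(10, S), S)) = Mul(Rational(-1, 2), Mul(11, S)) = Mul(Rational(-11, 2), S))
V = Rational(39607, 2) (V = Add(Rational(7, 2), Mul(Rational(1, 2), Mul(Mul(Rational(-11, 2), Mul(2, -5)), 720))) = Add(Rational(7, 2), Mul(Rational(1, 2), Mul(Mul(Rational(-11, 2), -10), 720))) = Add(Rational(7, 2), Mul(Rational(1, 2), Mul(55, 720))) = Add(Rational(7, 2), Mul(Rational(1, 2), 39600)) = Add(Rational(7, 2), 19800) = Rational(39607, 2) ≈ 19804.)
Mul(-1, V) = Mul(-1, Rational(39607, 2)) = Rational(-39607, 2)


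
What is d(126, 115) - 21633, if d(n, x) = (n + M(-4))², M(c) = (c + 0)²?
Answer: -1469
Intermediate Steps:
M(c) = c²
d(n, x) = (16 + n)² (d(n, x) = (n + (-4)²)² = (n + 16)² = (16 + n)²)
d(126, 115) - 21633 = (16 + 126)² - 21633 = 142² - 21633 = 20164 - 21633 = -1469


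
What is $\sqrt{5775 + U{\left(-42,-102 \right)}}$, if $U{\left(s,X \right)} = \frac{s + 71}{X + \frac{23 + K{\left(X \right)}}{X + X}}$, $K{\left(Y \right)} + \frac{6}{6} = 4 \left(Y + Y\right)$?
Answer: $\frac{\sqrt{578279182269}}{10007} \approx 75.991$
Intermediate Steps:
$K{\left(Y \right)} = -1 + 8 Y$ ($K{\left(Y \right)} = -1 + 4 \left(Y + Y\right) = -1 + 4 \cdot 2 Y = -1 + 8 Y$)
$U{\left(s,X \right)} = \frac{71 + s}{X + \frac{22 + 8 X}{2 X}}$ ($U{\left(s,X \right)} = \frac{s + 71}{X + \frac{23 + \left(-1 + 8 X\right)}{X + X}} = \frac{71 + s}{X + \frac{22 + 8 X}{2 X}}$)
$\sqrt{5775 + U{\left(-42,-102 \right)}} = \sqrt{5775 - \frac{102 \left(71 - 42\right)}{11 + \left(-102\right)^{2} + 4 \left(-102\right)}} = \sqrt{5775 - 102 \frac{1}{11 + 10404 - 408} \cdot 29} = \sqrt{5775 - 102 \cdot \frac{1}{10007} \cdot 29} = \sqrt{5775 - \frac{102}{10007} \cdot 29} = \sqrt{5775 - \frac{2958}{10007}} = \sqrt{\frac{57787467}{10007}} = \frac{\sqrt{578279182269}}{10007}$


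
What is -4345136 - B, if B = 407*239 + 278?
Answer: -4442687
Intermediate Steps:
B = 97551 (B = 97273 + 278 = 97551)
-4345136 - B = -4345136 - 1*97551 = -4345136 - 97551 = -4442687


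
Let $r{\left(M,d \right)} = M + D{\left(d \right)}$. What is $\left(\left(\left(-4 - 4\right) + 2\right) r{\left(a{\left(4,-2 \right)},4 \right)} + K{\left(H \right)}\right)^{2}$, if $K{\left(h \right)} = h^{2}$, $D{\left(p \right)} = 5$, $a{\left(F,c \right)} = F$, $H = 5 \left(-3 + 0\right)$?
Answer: $29241$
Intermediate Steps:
$H = -15$ ($H = 5 \left(-3\right) = -15$)
$r{\left(M,d \right)} = 5 + M$ ($r{\left(M,d \right)} = M + 5 = 5 + M$)
$\left(\left(\left(-4 - 4\right) + 2\right) r{\left(a{\left(4,-2 \right)},4 \right)} + K{\left(H \right)}\right)^{2} = \left(\left(\left(-4 - 4\right) + 2\right) \left(5 + 4\right) + \left(-15\right)^{2}\right)^{2} = \left(\left(-8 + 2\right) 9 + 225\right)^{2} = \left(\left(-6\right) 9 + 225\right)^{2} = \left(-54 + 225\right)^{2} = 171^{2} = 29241$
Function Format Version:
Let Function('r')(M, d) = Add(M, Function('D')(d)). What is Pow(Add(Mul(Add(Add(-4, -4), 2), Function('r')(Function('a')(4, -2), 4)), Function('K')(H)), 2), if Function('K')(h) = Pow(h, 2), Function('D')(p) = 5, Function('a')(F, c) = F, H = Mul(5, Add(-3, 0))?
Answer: 29241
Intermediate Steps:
H = -15 (H = Mul(5, -3) = -15)
Function('r')(M, d) = Add(5, M) (Function('r')(M, d) = Add(M, 5) = Add(5, M))
Pow(Add(Mul(Add(Add(-4, -4), 2), Function('r')(Function('a')(4, -2), 4)), Function('K')(H)), 2) = Pow(Add(Mul(Add(Add(-4, -4), 2), Add(5, 4)), Pow(-15, 2)), 2) = Pow(Add(Mul(Add(-8, 2), 9), 225), 2) = Pow(Add(Mul(-6, 9), 225), 2) = Pow(Add(-54, 225), 2) = Pow(171, 2) = 29241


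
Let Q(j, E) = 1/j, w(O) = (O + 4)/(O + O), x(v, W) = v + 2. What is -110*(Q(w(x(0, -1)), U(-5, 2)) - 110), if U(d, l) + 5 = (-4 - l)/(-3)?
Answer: 36080/3 ≈ 12027.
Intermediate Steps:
x(v, W) = 2 + v
U(d, l) = -11/3 + l/3 (U(d, l) = -5 + (-4 - l)/(-3) = -5 + (-4 - l)*(-⅓) = -5 + (4/3 + l/3) = -11/3 + l/3)
w(O) = (4 + O)/(2*O) (w(O) = (4 + O)/((2*O)) = (4 + O)*(1/(2*O)) = (4 + O)/(2*O))
-110*(Q(w(x(0, -1)), U(-5, 2)) - 110) = -110*(1/((4 + (2 + 0))/(2*(2 + 0))) - 110) = -110*(1/((½)*(4 + 2)/2) - 110) = -110*(1/((½)*(½)*6) - 110) = -110*(1/(3/2) - 110) = -110*(⅔ - 110) = -110*(-328/3) = 36080/3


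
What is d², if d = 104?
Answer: 10816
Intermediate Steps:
d² = 104² = 10816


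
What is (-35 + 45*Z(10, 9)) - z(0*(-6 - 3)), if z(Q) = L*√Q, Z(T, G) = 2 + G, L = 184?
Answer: 460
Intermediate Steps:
z(Q) = 184*√Q
(-35 + 45*Z(10, 9)) - z(0*(-6 - 3)) = (-35 + 45*(2 + 9)) - 184*√(0*(-6 - 3)) = (-35 + 45*11) - 184*√(0*(-9)) = (-35 + 495) - 184*√0 = 460 - 184*0 = 460 - 1*0 = 460 + 0 = 460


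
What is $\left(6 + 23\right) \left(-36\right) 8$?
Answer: $-8352$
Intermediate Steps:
$\left(6 + 23\right) \left(-36\right) 8 = 29 \left(-36\right) 8 = \left(-1044\right) 8 = -8352$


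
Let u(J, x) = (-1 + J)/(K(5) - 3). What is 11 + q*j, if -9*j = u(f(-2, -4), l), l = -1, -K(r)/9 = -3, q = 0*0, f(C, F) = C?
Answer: 11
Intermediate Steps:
q = 0
K(r) = 27 (K(r) = -9*(-3) = 27)
u(J, x) = -1/24 + J/24 (u(J, x) = (-1 + J)/(27 - 3) = (-1 + J)/24 = (-1 + J)*(1/24) = -1/24 + J/24)
j = 1/72 (j = -(-1/24 + (1/24)*(-2))/9 = -(-1/24 - 1/12)/9 = -⅑*(-⅛) = 1/72 ≈ 0.013889)
11 + q*j = 11 + 0*(1/72) = 11 + 0 = 11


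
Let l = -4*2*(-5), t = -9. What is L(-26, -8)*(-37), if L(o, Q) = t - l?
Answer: 1813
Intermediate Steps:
l = 40 (l = -8*(-5) = 40)
L(o, Q) = -49 (L(o, Q) = -9 - 1*40 = -9 - 40 = -49)
L(-26, -8)*(-37) = -49*(-37) = 1813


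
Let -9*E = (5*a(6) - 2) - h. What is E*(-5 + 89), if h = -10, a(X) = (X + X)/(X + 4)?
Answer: -392/3 ≈ -130.67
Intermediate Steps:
a(X) = 2*X/(4 + X) (a(X) = (2*X)/(4 + X) = 2*X/(4 + X))
E = -14/9 (E = -((5*(2*6/(4 + 6)) - 2) - 1*(-10))/9 = -((5*(2*6/10) - 2) + 10)/9 = -((5*(2*6*(⅒)) - 2) + 10)/9 = -((5*(6/5) - 2) + 10)/9 = -((6 - 2) + 10)/9 = -(4 + 10)/9 = -⅑*14 = -14/9 ≈ -1.5556)
E*(-5 + 89) = -14*(-5 + 89)/9 = -14/9*84 = -392/3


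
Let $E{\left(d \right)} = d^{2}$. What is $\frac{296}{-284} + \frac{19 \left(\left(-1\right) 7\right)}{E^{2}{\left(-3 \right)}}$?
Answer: $- \frac{15437}{5751} \approx -2.6842$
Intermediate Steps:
$\frac{296}{-284} + \frac{19 \left(\left(-1\right) 7\right)}{E^{2}{\left(-3 \right)}} = \frac{296}{-284} + \frac{19 \left(\left(-1\right) 7\right)}{\left(\left(-3\right)^{2}\right)^{2}} = 296 \left(- \frac{1}{284}\right) + \frac{19 \left(-7\right)}{9^{2}} = - \frac{74}{71} - \frac{133}{81} = - \frac{15437}{5751}$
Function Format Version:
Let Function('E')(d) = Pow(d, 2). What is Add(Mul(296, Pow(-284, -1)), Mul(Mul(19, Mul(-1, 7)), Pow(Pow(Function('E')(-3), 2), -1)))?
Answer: Rational(-15437, 5751) ≈ -2.6842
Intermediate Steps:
Add(Mul(296, Pow(-284, -1)), Mul(Mul(19, Mul(-1, 7)), Pow(Pow(Function('E')(-3), 2), -1))) = Add(Mul(296, Pow(-284, -1)), Mul(Mul(19, Mul(-1, 7)), Pow(Pow(Pow(-3, 2), 2), -1))) = Add(Mul(296, Rational(-1, 284)), Mul(Mul(19, -7), Pow(Pow(9, 2), -1))) = Add(Rational(-74, 71), Mul(-133, Pow(81, -1))) = Add(Rational(-74, 71), Mul(-133, Rational(1, 81))) = Add(Rational(-74, 71), Rational(-133, 81)) = Rational(-15437, 5751)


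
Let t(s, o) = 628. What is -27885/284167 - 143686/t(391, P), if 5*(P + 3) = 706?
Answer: -1571089667/6863726 ≈ -228.90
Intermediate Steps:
P = 691/5 (P = -3 + (1/5)*706 = -3 + 706/5 = 691/5 ≈ 138.20)
-27885/284167 - 143686/t(391, P) = -27885/284167 - 143686/628 = -27885*1/284167 - 143686*1/628 = -2145/21859 - 71843/314 = -1571089667/6863726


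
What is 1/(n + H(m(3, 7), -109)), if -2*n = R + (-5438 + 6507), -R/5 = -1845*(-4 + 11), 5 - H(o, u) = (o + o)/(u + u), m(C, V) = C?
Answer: -109/3577050 ≈ -3.0472e-5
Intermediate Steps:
H(o, u) = 5 - o/u (H(o, u) = 5 - (o + o)/(u + u) = 5 - 2*o/(2*u) = 5 - 2*o*1/(2*u) = 5 - o/u)
R = 64575 (R = -(-9225)*(-4 + 11) = -(-9225)*7 = -5*(-12915) = 64575)
n = -32822 (n = -(64575 + (-5438 + 6507))/2 = -(64575 + 1069)/2 = -1/2*65644 = -32822)
1/(n + H(m(3, 7), -109)) = 1/(-32822 + (5 - 1*3/(-109))) = 1/(-32822 + (5 - 1*3*(-1/109))) = 1/(-32822 + (5 + 3/109)) = 1/(-32822 + 548/109) = 1/(-3577050/109) = -109/3577050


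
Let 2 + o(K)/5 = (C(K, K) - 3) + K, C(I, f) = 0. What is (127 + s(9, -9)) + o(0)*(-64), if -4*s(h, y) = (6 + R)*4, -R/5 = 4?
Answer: 1741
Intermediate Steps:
R = -20 (R = -5*4 = -20)
o(K) = -25 + 5*K (o(K) = -10 + 5*((0 - 3) + K) = -10 + 5*(-3 + K) = -10 + (-15 + 5*K) = -25 + 5*K)
s(h, y) = 14 (s(h, y) = -(6 - 20)*4/4 = -(-7)*4/2 = -¼*(-56) = 14)
(127 + s(9, -9)) + o(0)*(-64) = (127 + 14) + (-25 + 5*0)*(-64) = 141 + (-25 + 0)*(-64) = 141 - 25*(-64) = 141 + 1600 = 1741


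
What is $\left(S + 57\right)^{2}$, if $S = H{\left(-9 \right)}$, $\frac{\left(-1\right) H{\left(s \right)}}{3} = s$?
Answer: $7056$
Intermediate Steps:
$H{\left(s \right)} = - 3 s$
$S = 27$ ($S = \left(-3\right) \left(-9\right) = 27$)
$\left(S + 57\right)^{2} = \left(27 + 57\right)^{2} = 84^{2} = 7056$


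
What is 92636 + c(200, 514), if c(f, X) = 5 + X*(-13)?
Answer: 85959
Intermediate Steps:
c(f, X) = 5 - 13*X
92636 + c(200, 514) = 92636 + (5 - 13*514) = 92636 + (5 - 6682) = 92636 - 6677 = 85959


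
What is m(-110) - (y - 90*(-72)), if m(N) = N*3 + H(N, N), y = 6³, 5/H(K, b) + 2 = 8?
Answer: -42151/6 ≈ -7025.2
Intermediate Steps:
H(K, b) = ⅚ (H(K, b) = 5/(-2 + 8) = 5/6 = 5*(⅙) = ⅚)
y = 216
m(N) = ⅚ + 3*N (m(N) = N*3 + ⅚ = 3*N + ⅚ = ⅚ + 3*N)
m(-110) - (y - 90*(-72)) = (⅚ + 3*(-110)) - (216 - 90*(-72)) = (⅚ - 330) - (216 + 6480) = -1975/6 - 1*6696 = -1975/6 - 6696 = -42151/6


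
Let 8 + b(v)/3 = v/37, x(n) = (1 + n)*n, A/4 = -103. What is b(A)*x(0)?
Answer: 0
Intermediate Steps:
A = -412 (A = 4*(-103) = -412)
x(n) = n*(1 + n)
b(v) = -24 + 3*v/37 (b(v) = -24 + 3*(v/37) = -24 + 3*v/37)
b(A)*x(0) = (-24 + (3/37)*(-412))*(0*(1 + 0)) = (-24 - 1236/37)*(0*1) = -2124/37*0 = 0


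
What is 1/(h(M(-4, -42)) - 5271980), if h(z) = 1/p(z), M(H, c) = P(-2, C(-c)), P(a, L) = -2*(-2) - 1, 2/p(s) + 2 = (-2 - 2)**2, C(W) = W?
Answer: -1/5271973 ≈ -1.8968e-7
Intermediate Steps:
p(s) = 1/7 (p(s) = 2/(-2 + (-2 - 2)**2) = 2/(-2 + (-4)**2) = 2/(-2 + 16) = 2/14 = 2*(1/14) = 1/7)
P(a, L) = 3 (P(a, L) = 4 - 1 = 3)
M(H, c) = 3
h(z) = 7 (h(z) = 1/(1/7) = 7)
1/(h(M(-4, -42)) - 5271980) = 1/(7 - 5271980) = 1/(-5271973) = -1/5271973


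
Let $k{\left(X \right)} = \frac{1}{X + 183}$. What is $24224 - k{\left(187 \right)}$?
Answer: $\frac{8962879}{370} \approx 24224.0$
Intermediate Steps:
$k{\left(X \right)} = \frac{1}{183 + X}$
$24224 - k{\left(187 \right)} = 24224 - \frac{1}{183 + 187} = 24224 - \frac{1}{370} = \frac{8962879}{370}$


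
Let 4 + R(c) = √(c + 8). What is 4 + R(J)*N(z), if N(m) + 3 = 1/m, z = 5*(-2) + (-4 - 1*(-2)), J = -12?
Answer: 49/3 - 37*I/6 ≈ 16.333 - 6.1667*I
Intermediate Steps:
z = -12 (z = -10 + (-4 + 2) = -10 - 2 = -12)
R(c) = -4 + √(8 + c) (R(c) = -4 + √(c + 8) = -4 + √(8 + c))
N(m) = -3 + 1/m
4 + R(J)*N(z) = 4 + (-4 + √(8 - 12))*(-3 + 1/(-12)) = 4 + (-4 + √(-4))*(-3 - 1/12) = 4 + (-4 + 2*I)*(-37/12) = 4 + (37/3 - 37*I/6) = 49/3 - 37*I/6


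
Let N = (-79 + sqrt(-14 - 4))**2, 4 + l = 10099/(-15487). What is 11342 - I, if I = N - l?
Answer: 79205906/15487 + 474*I*sqrt(2) ≈ 5114.4 + 670.34*I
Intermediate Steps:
l = -72047/15487 (l = -4 + 10099/(-15487) = -4 + 10099*(-1/15487) = -4 - 10099/15487 = -72047/15487 ≈ -4.6521)
N = (-79 + 3*I*sqrt(2))**2 (N = (-79 + sqrt(-18))**2 = (-79 + 3*I*sqrt(2))**2 ≈ 6223.0 - 670.34*I)
I = 96447648/15487 - 474*I*sqrt(2) (I = (6223 - 474*I*sqrt(2)) - 1*(-72047/15487) = (6223 - 474*I*sqrt(2)) + 72047/15487 = 96447648/15487 - 474*I*sqrt(2) ≈ 6227.6 - 670.34*I)
11342 - I = 11342 - (96447648/15487 - 474*I*sqrt(2)) = 11342 + (-96447648/15487 + 474*I*sqrt(2)) = 79205906/15487 + 474*I*sqrt(2)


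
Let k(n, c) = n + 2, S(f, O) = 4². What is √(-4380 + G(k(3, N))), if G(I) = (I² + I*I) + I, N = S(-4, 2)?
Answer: 5*I*√173 ≈ 65.765*I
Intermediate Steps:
S(f, O) = 16
N = 16
k(n, c) = 2 + n
G(I) = I + 2*I² (G(I) = (I² + I²) + I = 2*I² + I = I + 2*I²)
√(-4380 + G(k(3, N))) = √(-4380 + (2 + 3)*(1 + 2*(2 + 3))) = √(-4380 + 5*(1 + 2*5)) = √(-4380 + 5*(1 + 10)) = √(-4380 + 5*11) = √(-4380 + 55) = √(-4325) = 5*I*√173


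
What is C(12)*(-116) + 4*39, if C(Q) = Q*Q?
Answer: -16548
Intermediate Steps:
C(Q) = Q**2
C(12)*(-116) + 4*39 = 12**2*(-116) + 4*39 = 144*(-116) + 156 = -16704 + 156 = -16548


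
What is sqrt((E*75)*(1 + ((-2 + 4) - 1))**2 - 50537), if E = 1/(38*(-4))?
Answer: I*sqrt(72978278)/38 ≈ 224.81*I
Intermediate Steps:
E = -1/152 (E = (1/38)*(-1/4) = -1/152 ≈ -0.0065789)
sqrt((E*75)*(1 + ((-2 + 4) - 1))**2 - 50537) = sqrt((-1/152*75)*(1 + ((-2 + 4) - 1))**2 - 50537) = sqrt(-75*(1 + (2 - 1))**2/152 - 50537) = sqrt(-75*(1 + 1)**2/152 - 50537) = sqrt(-75/152*2**2 - 50537) = sqrt(-75/152*4 - 50537) = sqrt(-75/38 - 50537) = sqrt(-1920481/38) = I*sqrt(72978278)/38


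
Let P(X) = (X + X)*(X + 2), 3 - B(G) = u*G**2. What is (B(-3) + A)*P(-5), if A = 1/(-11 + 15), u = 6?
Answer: -3045/2 ≈ -1522.5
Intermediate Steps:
B(G) = 3 - 6*G**2
A = 1/4 ≈ 0.25000
P(X) = 2*X*(2 + X) (P(X) = (2*X)*(2 + X) = 2*X*(2 + X))
(B(-3) + A)*P(-5) = ((3 - 6*(-3)**2) + 1/4)*(2*(-5)*(2 - 5)) = ((3 - 6*9) + 1/4)*(2*(-5)*(-3)) = ((3 - 54) + 1/4)*30 = (-51 + 1/4)*30 = -203/4*30 = -3045/2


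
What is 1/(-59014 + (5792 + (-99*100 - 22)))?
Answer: -1/63144 ≈ -1.5837e-5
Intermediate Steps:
1/(-59014 + (5792 + (-99*100 - 22))) = 1/(-59014 + (5792 + (-9900 - 22))) = 1/(-59014 + (5792 - 9922)) = 1/(-59014 - 4130) = 1/(-63144) = -1/63144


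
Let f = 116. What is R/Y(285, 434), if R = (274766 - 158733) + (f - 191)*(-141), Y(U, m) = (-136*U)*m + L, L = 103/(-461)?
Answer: -58366288/7754868343 ≈ -0.0075264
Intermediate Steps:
L = -103/461 (L = 103*(-1/461) = -103/461 ≈ -0.22343)
Y(U, m) = -103/461 - 136*U*m (Y(U, m) = (-136*U)*m - 103/461 = -136*U*m - 103/461 = -103/461 - 136*U*m)
R = 126608 (R = (274766 - 158733) + (116 - 191)*(-141) = 116033 - 75*(-141) = 116033 + 10575 = 126608)
R/Y(285, 434) = 126608/(-103/461 - 136*285*434) = 126608/(-103/461 - 16821840) = 126608/(-7754868343/461) = 126608*(-461/7754868343) = -58366288/7754868343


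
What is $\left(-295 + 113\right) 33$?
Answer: $-6006$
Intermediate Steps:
$\left(-295 + 113\right) 33 = \left(-182\right) 33 = -6006$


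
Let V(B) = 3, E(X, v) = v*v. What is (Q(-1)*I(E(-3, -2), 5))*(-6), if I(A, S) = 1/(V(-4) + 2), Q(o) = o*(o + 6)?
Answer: 6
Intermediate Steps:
E(X, v) = v²
Q(o) = o*(6 + o)
I(A, S) = ⅕ (I(A, S) = 1/(3 + 2) = 1/5 = ⅕)
(Q(-1)*I(E(-3, -2), 5))*(-6) = (-(6 - 1)*(⅕))*(-6) = (-1*5*(⅕))*(-6) = -5*⅕*(-6) = -1*(-6) = 6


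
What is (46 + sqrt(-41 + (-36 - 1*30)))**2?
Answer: (46 + I*sqrt(107))**2 ≈ 2009.0 + 951.66*I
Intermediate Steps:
(46 + sqrt(-41 + (-36 - 1*30)))**2 = (46 + sqrt(-41 + (-36 - 30)))**2 = (46 + sqrt(-41 - 66))**2 = (46 + sqrt(-107))**2 = (46 + I*sqrt(107))**2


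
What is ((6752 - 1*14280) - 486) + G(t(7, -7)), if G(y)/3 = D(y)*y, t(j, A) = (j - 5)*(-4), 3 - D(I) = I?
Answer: -8278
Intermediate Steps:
D(I) = 3 - I
t(j, A) = 20 - 4*j (t(j, A) = (-5 + j)*(-4) = 20 - 4*j)
G(y) = 3*y*(3 - y) (G(y) = 3*((3 - y)*y) = 3*(y*(3 - y)) = 3*y*(3 - y))
((6752 - 1*14280) - 486) + G(t(7, -7)) = ((6752 - 1*14280) - 486) + 3*(20 - 4*7)*(3 - (20 - 4*7)) = ((6752 - 14280) - 486) + 3*(20 - 28)*(3 - (20 - 28)) = (-7528 - 486) + 3*(-8)*(3 - 1*(-8)) = -8014 + 3*(-8)*(3 + 8) = -8014 + 3*(-8)*11 = -8014 - 264 = -8278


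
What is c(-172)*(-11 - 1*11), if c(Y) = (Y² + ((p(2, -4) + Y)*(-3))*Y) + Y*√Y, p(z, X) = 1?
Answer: 1290344 + 7568*I*√43 ≈ 1.2903e+6 + 49627.0*I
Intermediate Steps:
c(Y) = Y² + Y^(3/2) + Y*(-3 - 3*Y) (c(Y) = (Y² + ((1 + Y)*(-3))*Y) + Y*√Y = (Y² + (-3 - 3*Y)*Y) + Y^(3/2) = (Y² + Y*(-3 - 3*Y)) + Y^(3/2) = Y² + Y^(3/2) + Y*(-3 - 3*Y))
c(-172)*(-11 - 1*11) = ((-172)^(3/2) - 3*(-172) - 2*(-172)²)*(-11 - 1*11) = (-344*I*√43 + 516 - 2*29584)*(-11 - 11) = (-344*I*√43 + 516 - 59168)*(-22) = (-58652 - 344*I*√43)*(-22) = 1290344 + 7568*I*√43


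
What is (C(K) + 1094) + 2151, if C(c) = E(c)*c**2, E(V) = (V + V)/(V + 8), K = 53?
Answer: 495699/61 ≈ 8126.2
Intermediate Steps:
E(V) = 2*V/(8 + V) (E(V) = (2*V)/(8 + V) = 2*V/(8 + V))
C(c) = 2*c**3/(8 + c) (C(c) = (2*c/(8 + c))*c**2 = 2*c**3/(8 + c))
(C(K) + 1094) + 2151 = (2*53**3/(8 + 53) + 1094) + 2151 = (2*148877/61 + 1094) + 2151 = (2*148877*(1/61) + 1094) + 2151 = (297754/61 + 1094) + 2151 = 364488/61 + 2151 = 495699/61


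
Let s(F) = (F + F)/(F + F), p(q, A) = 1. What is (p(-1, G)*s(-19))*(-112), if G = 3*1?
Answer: -112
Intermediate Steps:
G = 3
s(F) = 1 (s(F) = (2*F)/((2*F)) = (2*F)*(1/(2*F)) = 1)
(p(-1, G)*s(-19))*(-112) = (1*1)*(-112) = 1*(-112) = -112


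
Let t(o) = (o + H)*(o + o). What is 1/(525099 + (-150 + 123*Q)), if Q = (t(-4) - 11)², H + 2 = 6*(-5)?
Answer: 1/9962616 ≈ 1.0038e-7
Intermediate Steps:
H = -32 (H = -2 + 6*(-5) = -2 - 30 = -32)
t(o) = 2*o*(-32 + o) (t(o) = (o - 32)*(o + o) = (-32 + o)*(2*o) = 2*o*(-32 + o))
Q = 76729 (Q = (2*(-4)*(-32 - 4) - 11)² = (2*(-4)*(-36) - 11)² = (288 - 11)² = 277² = 76729)
1/(525099 + (-150 + 123*Q)) = 1/(525099 + (-150 + 123*76729)) = 1/(525099 + (-150 + 9437667)) = 1/(525099 + 9437517) = 1/9962616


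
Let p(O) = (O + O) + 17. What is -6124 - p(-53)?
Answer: -6035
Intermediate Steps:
p(O) = 17 + 2*O (p(O) = 2*O + 17 = 17 + 2*O)
-6124 - p(-53) = -6124 - (17 + 2*(-53)) = -6124 - (17 - 106) = -6124 - 1*(-89) = -6124 + 89 = -6035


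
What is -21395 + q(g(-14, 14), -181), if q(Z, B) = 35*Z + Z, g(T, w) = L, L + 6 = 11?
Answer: -21215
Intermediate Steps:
L = 5 (L = -6 + 11 = 5)
g(T, w) = 5
q(Z, B) = 36*Z
-21395 + q(g(-14, 14), -181) = -21395 + 36*5 = -21395 + 180 = -21215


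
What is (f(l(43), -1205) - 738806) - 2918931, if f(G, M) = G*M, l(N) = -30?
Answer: -3621587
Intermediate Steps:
(f(l(43), -1205) - 738806) - 2918931 = (-30*(-1205) - 738806) - 2918931 = (36150 - 738806) - 2918931 = -702656 - 2918931 = -3621587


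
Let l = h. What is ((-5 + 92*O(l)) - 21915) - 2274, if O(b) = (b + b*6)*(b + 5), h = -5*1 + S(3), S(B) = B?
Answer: -28058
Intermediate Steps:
h = -2 (h = -5*1 + 3 = -5 + 3 = -2)
l = -2
O(b) = 7*b*(5 + b) (O(b) = (b + 6*b)*(5 + b) = (7*b)*(5 + b) = 7*b*(5 + b))
((-5 + 92*O(l)) - 21915) - 2274 = ((-5 + 92*(7*(-2)*(5 - 2))) - 21915) - 2274 = ((-5 + 92*(7*(-2)*3)) - 21915) - 2274 = ((-5 + 92*(-42)) - 21915) - 2274 = ((-5 - 3864) - 21915) - 2274 = (-3869 - 21915) - 2274 = -25784 - 2274 = -28058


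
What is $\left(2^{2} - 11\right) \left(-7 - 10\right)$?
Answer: $119$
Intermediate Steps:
$\left(2^{2} - 11\right) \left(-7 - 10\right) = \left(4 - 11\right) \left(-7 - 10\right) = \left(-7\right) \left(-17\right) = 119$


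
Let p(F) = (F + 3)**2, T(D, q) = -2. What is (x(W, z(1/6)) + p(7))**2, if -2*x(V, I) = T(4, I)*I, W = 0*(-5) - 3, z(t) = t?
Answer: 361201/36 ≈ 10033.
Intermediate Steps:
p(F) = (3 + F)**2
W = -3 (W = 0 - 3 = -3)
x(V, I) = I (x(V, I) = -(-1)*I = I)
(x(W, z(1/6)) + p(7))**2 = (1/6 + (3 + 7)**2)**2 = (1/6 + 10**2)**2 = (1/6 + 100)**2 = (601/6)**2 = 361201/36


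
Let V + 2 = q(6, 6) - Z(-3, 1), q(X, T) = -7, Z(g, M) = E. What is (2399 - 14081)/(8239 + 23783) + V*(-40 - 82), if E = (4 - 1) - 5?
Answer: 1518617/1779 ≈ 853.63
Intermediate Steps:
E = -2 (E = 3 - 5 = -2)
Z(g, M) = -2
V = -7 (V = -2 + (-7 - 1*(-2)) = -2 + (-7 + 2) = -2 - 5 = -7)
(2399 - 14081)/(8239 + 23783) + V*(-40 - 82) = (2399 - 14081)/(8239 + 23783) - 7*(-40 - 82) = -11682/32022 - 7*(-122) = -11682*1/32022 + 854 = -649/1779 + 854 = 1518617/1779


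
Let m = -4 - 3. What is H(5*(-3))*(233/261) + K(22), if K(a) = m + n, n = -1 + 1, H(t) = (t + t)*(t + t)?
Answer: 23097/29 ≈ 796.45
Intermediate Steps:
H(t) = 4*t**2 (H(t) = (2*t)*(2*t) = 4*t**2)
n = 0
m = -7
K(a) = -7 (K(a) = -7 + 0 = -7)
H(5*(-3))*(233/261) + K(22) = (4*(5*(-3))**2)*(233/261) - 7 = (4*(-15)**2)*(233*(1/261)) - 7 = (4*225)*(233/261) - 7 = 900*(233/261) - 7 = 23300/29 - 7 = 23097/29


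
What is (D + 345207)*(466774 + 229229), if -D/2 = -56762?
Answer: 319278152193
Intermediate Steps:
D = 113524 (D = -2*(-56762) = 113524)
(D + 345207)*(466774 + 229229) = (113524 + 345207)*(466774 + 229229) = 458731*696003 = 319278152193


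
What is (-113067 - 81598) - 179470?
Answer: -374135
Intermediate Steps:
(-113067 - 81598) - 179470 = -194665 - 179470 = -374135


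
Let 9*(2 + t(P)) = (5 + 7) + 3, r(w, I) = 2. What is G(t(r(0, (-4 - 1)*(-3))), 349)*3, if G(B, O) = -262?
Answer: -786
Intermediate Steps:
t(P) = -⅓ (t(P) = -2 + ((5 + 7) + 3)/9 = -2 + (12 + 3)/9 = -2 + (⅑)*15 = -2 + 5/3 = -⅓)
G(t(r(0, (-4 - 1)*(-3))), 349)*3 = -262*3 = -786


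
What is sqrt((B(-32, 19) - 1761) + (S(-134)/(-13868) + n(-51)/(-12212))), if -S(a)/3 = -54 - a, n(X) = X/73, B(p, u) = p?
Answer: I*sqrt(4281964745882481408317)/1545373646 ≈ 42.344*I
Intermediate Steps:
n(X) = X/73 (n(X) = X*(1/73) = X/73)
S(a) = 162 + 3*a (S(a) = -3*(-54 - a) = 162 + 3*a)
sqrt((B(-32, 19) - 1761) + (S(-134)/(-13868) + n(-51)/(-12212))) = sqrt((-32 - 1761) + ((162 + 3*(-134))/(-13868) + ((1/73)*(-51))/(-12212))) = sqrt(-1793 + ((162 - 402)*(-1/13868) - 51/73*(-1/12212))) = sqrt(-1793 + (-240*(-1/13868) + 51/891476)) = sqrt(-1793 + (60/3467 + 51/891476)) = sqrt(-1793 + 53665377/3090747292) = sqrt(-5541656229179/3090747292) = I*sqrt(4281964745882481408317)/1545373646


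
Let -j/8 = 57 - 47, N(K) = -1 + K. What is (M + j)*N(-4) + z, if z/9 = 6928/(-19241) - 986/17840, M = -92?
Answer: 146960007043/171629720 ≈ 856.26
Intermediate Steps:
z = -641552157/171629720 (z = 9*(6928/(-19241) - 986/17840) = 9*(6928*(-1/19241) - 986*1/17840) = 9*(-6928/19241 - 493/8920) = 9*(-71283573/171629720) = -641552157/171629720 ≈ -3.7380)
j = -80 (j = -8*(57 - 47) = -8*10 = -80)
(M + j)*N(-4) + z = (-92 - 80)*(-1 - 4) - 641552157/171629720 = -172*(-5) - 641552157/171629720 = 860 - 641552157/171629720 = 146960007043/171629720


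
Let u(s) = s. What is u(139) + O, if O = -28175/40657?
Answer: 5623148/40657 ≈ 138.31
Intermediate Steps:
O = -28175/40657 (O = -28175*1/40657 = -28175/40657 ≈ -0.69299)
u(139) + O = 139 - 28175/40657 = 5623148/40657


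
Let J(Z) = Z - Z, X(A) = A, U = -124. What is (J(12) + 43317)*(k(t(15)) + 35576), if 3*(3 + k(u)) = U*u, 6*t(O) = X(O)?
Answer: 1536439551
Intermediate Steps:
J(Z) = 0
t(O) = O/6
k(u) = -3 - 124*u/3 (k(u) = -3 + (-124*u)/3 = -3 - 124*u/3)
(J(12) + 43317)*(k(t(15)) + 35576) = (0 + 43317)*((-3 - 62*15/9) + 35576) = 43317*((-3 - 124/3*5/2) + 35576) = 43317*((-3 - 310/3) + 35576) = 43317*(-319/3 + 35576) = 43317*(106409/3) = 1536439551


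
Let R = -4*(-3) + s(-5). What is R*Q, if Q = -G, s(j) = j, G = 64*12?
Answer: -5376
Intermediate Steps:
G = 768
Q = -768 (Q = -1*768 = -768)
R = 7 (R = -4*(-3) - 5 = 12 - 5 = 7)
R*Q = 7*(-768) = -5376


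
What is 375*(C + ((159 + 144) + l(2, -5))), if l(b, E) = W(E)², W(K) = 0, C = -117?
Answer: 69750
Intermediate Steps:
l(b, E) = 0 (l(b, E) = 0² = 0)
375*(C + ((159 + 144) + l(2, -5))) = 375*(-117 + ((159 + 144) + 0)) = 375*(-117 + (303 + 0)) = 375*(-117 + 303) = 375*186 = 69750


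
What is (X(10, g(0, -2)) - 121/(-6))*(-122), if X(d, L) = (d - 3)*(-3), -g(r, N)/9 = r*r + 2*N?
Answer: 305/3 ≈ 101.67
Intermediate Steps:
g(r, N) = -18*N - 9*r**2 (g(r, N) = -9*(r*r + 2*N) = -9*(r**2 + 2*N) = -18*N - 9*r**2)
X(d, L) = 9 - 3*d (X(d, L) = (-3 + d)*(-3) = 9 - 3*d)
(X(10, g(0, -2)) - 121/(-6))*(-122) = ((9 - 3*10) - 121/(-6))*(-122) = ((9 - 30) - 121*(-1/6))*(-122) = (-21 + 121/6)*(-122) = -5/6*(-122) = 305/3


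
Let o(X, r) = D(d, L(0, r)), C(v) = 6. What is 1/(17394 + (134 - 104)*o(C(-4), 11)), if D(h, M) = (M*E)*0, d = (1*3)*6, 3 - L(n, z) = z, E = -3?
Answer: 1/17394 ≈ 5.7491e-5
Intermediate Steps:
L(n, z) = 3 - z
d = 18 (d = 3*6 = 18)
D(h, M) = 0 (D(h, M) = (M*(-3))*0 = -3*M*0 = 0)
o(X, r) = 0
1/(17394 + (134 - 104)*o(C(-4), 11)) = 1/(17394 + (134 - 104)*0) = 1/(17394 + 30*0) = 1/(17394 + 0) = 1/17394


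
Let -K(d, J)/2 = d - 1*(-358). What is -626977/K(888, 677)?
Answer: 626977/2492 ≈ 251.60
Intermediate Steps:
K(d, J) = -716 - 2*d (K(d, J) = -2*(d - 1*(-358)) = -2*(d + 358) = -2*(358 + d) = -716 - 2*d)
-626977/K(888, 677) = -626977/(-716 - 2*888) = -626977/(-716 - 1776) = -626977/(-2492) = -626977*(-1/2492) = 626977/2492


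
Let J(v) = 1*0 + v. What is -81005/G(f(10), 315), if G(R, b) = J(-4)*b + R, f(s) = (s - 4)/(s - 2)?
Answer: 324020/5037 ≈ 64.328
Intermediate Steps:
f(s) = (-4 + s)/(-2 + s)
J(v) = v (J(v) = 0 + v = v)
G(R, b) = R - 4*b (G(R, b) = -4*b + R = R - 4*b)
-81005/G(f(10), 315) = -81005/((-4 + 10)/(-2 + 10) - 4*315) = -81005/(6/8 - 1260) = -81005/((1/8)*6 - 1260) = -81005/(3/4 - 1260) = -81005/(-5037/4) = -81005*(-4/5037) = 324020/5037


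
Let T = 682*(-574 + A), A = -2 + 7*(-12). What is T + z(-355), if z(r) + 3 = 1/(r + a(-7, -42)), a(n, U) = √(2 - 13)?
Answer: -56731702783/126036 - I*√11/126036 ≈ -4.5012e+5 - 2.6315e-5*I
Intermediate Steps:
a(n, U) = I*√11 (a(n, U) = √(-11) = I*√11)
A = -86 (A = -2 - 84 = -86)
z(r) = -3 + 1/(r + I*√11)
T = -450120 (T = 682*(-574 - 86) = 682*(-660) = -450120)
T + z(-355) = -450120 + (1 - 3*(-355) - 3*I*√11)/(-355 + I*√11) = -450120 + (1 + 1065 - 3*I*√11)/(-355 + I*√11) = -450120 + (1066 - 3*I*√11)/(-355 + I*√11)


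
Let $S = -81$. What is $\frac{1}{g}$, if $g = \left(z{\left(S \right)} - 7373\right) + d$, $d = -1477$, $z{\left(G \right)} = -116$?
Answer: $- \frac{1}{8966} \approx -0.00011153$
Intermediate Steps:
$g = -8966$ ($g = \left(-116 - 7373\right) - 1477 = -7489 - 1477 = -8966$)
$\frac{1}{g} = \frac{1}{-8966} = - \frac{1}{8966}$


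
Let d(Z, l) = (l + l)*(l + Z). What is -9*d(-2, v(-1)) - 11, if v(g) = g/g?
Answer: 7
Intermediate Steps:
v(g) = 1
d(Z, l) = 2*l*(Z + l) (d(Z, l) = (2*l)*(Z + l) = 2*l*(Z + l))
-9*d(-2, v(-1)) - 11 = -18*(-2 + 1) - 11 = -18*(-1) - 11 = -9*(-2) - 11 = 18 - 11 = 7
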